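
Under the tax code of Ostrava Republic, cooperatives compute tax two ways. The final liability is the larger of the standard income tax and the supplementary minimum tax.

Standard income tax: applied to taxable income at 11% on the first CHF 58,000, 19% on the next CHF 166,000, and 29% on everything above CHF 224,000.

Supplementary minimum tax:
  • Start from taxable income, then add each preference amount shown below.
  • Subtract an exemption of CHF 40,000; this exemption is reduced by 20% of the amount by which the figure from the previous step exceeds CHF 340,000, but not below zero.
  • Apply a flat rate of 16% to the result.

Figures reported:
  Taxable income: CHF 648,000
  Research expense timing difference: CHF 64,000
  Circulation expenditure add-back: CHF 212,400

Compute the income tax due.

CHF 160,880

Supplementary minimum tax:
  Adjusted income: CHF 648,000 + CHF 64,000 + CHF 212,400 = CHF 924,400
  Exemption: 20% × (CHF 924,400 − CHF 340,000) = CHF 116,880 ≥ CHF 40,000, so the exemption is fully phased out
  Base: CHF 924,400 − CHF 0 = CHF 924,400
  CHF 924,400 × 16% = CHF 147,904

Standard income tax:
  CHF 58,000 × 11% = CHF 6,380
  CHF 166,000 × 19% = CHF 31,540
  CHF 424,000 × 29% = CHF 122,960
  → CHF 160,880

CHF 160,880 > CHF 147,904, so the standard income tax governs.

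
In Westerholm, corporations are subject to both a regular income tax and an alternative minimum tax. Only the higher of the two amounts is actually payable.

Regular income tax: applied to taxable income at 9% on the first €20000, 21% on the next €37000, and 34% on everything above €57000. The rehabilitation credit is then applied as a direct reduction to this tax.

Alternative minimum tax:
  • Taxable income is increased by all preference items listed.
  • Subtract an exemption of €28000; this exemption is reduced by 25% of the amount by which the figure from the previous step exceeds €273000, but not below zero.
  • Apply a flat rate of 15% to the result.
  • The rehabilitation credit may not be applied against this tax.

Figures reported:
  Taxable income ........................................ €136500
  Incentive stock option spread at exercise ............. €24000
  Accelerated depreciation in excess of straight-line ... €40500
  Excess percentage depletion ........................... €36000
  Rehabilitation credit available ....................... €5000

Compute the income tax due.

Alternative minimum tax:
  Adjusted income: €136500 + €24000 + €40500 + €36000 = €237000
  Exemption: €237000 ≤ €273000, so full €28000 applies
  Base: €237000 − €28000 = €209000
  €209000 × 15% = €31350

Regular income tax:
  €20000 × 9% = €1800
  €37000 × 21% = €7770
  €79500 × 34% = €27030
  → €36600
  Less rehabilitation credit €5000 → €31600

€31600 > €31350, so the regular income tax governs.

€31600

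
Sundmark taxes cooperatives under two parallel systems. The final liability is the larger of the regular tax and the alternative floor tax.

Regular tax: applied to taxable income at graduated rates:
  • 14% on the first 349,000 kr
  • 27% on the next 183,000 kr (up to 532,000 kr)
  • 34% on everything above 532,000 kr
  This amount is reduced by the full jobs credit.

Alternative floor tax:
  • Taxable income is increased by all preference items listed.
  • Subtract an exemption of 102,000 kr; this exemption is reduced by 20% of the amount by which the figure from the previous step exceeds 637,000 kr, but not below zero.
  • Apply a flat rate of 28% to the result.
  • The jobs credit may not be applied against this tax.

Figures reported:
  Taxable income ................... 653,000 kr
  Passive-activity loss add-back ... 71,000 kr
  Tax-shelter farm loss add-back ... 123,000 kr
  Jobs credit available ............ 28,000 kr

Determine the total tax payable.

Alternative floor tax:
  Adjusted income: 653,000 kr + 71,000 kr + 123,000 kr = 847,000 kr
  Exemption: 102,000 kr − 20% × (847,000 kr − 637,000 kr) = 102,000 kr − 42,000 kr = 60,000 kr
  Base: 847,000 kr − 60,000 kr = 787,000 kr
  787,000 kr × 28% = 220,360 kr

Regular tax:
  349,000 kr × 14% = 48,860 kr
  183,000 kr × 27% = 49,410 kr
  121,000 kr × 34% = 41,140 kr
  → 139,410 kr
  Less jobs credit 28,000 kr → 111,410 kr

220,360 kr > 111,410 kr, so the alternative floor tax is the binding amount.

220,360 kr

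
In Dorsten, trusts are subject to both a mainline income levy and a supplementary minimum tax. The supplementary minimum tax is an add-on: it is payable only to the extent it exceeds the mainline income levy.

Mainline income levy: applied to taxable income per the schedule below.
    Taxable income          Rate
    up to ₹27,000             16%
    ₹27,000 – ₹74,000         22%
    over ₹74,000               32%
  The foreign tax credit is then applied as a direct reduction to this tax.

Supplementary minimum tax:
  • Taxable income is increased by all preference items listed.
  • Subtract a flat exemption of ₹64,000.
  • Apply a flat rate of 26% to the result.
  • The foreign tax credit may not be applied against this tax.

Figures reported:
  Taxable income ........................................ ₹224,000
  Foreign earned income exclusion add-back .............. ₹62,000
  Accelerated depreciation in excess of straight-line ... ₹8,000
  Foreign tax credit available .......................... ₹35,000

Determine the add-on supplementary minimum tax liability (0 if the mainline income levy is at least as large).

₹32,140

Supplementary minimum tax:
  Adjusted income: ₹224,000 + ₹62,000 + ₹8,000 = ₹294,000
  Less exemption ₹64,000 → base ₹230,000
  ₹230,000 × 26% = ₹59,800

Mainline income levy:
  ₹27,000 × 16% = ₹4,320
  ₹47,000 × 22% = ₹10,340
  ₹150,000 × 32% = ₹48,000
  → ₹62,660
  Less foreign tax credit ₹35,000 → ₹27,660

Excess of supplementary minimum tax over mainline income levy: ₹59,800 − ₹27,660 = ₹32,140.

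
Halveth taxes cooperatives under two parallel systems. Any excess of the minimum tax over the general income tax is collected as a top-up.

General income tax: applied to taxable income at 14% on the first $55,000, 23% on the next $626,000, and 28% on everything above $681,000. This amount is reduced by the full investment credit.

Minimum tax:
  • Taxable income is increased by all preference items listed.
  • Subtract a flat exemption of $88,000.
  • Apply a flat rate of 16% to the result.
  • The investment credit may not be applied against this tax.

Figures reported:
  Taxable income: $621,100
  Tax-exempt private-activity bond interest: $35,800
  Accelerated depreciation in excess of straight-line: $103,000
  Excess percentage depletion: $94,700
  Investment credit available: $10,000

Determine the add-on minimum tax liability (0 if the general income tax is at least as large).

Minimum tax:
  Adjusted income: $621,100 + $35,800 + $103,000 + $94,700 = $854,600
  Less exemption $88,000 → base $766,600
  $766,600 × 16% = $122,656

General income tax:
  $55,000 × 14% = $7,700
  $566,100 × 23% = $130,203
  → $137,903
  Less investment credit $10,000 → $127,903

$122,656 ≤ $127,903, so no add-on is due.

$0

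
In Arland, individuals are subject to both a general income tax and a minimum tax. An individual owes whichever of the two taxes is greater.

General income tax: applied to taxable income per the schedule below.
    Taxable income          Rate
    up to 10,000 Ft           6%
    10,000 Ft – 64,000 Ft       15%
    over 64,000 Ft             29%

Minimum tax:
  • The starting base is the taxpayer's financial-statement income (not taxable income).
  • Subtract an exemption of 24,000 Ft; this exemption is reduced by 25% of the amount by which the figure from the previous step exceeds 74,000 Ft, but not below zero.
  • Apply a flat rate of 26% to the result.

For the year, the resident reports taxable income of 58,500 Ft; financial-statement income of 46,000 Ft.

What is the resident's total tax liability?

7,875 Ft

Minimum tax:
  Base (financial-statement income): 46,000 Ft
  Exemption: 46,000 Ft ≤ 74,000 Ft, so full 24,000 Ft applies
  Base: 46,000 Ft − 24,000 Ft = 22,000 Ft
  22,000 Ft × 26% = 5,720 Ft

General income tax:
  10,000 Ft × 6% = 600 Ft
  48,500 Ft × 15% = 7,275 Ft
  → 7,875 Ft

7,875 Ft > 5,720 Ft, so the general income tax governs.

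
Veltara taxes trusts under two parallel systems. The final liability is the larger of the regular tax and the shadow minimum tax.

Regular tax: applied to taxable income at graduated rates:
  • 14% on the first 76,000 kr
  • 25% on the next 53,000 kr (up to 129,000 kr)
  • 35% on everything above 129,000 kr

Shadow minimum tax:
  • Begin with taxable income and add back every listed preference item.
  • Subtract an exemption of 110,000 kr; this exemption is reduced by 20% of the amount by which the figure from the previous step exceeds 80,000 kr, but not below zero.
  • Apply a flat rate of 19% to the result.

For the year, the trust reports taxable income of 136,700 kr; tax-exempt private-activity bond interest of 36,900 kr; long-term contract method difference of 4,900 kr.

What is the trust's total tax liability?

26,585 kr

Regular tax:
  76,000 kr × 14% = 10,640 kr
  53,000 kr × 25% = 13,250 kr
  7,700 kr × 35% = 2,695 kr
  → 26,585 kr

Shadow minimum tax:
  Adjusted income: 136,700 kr + 36,900 kr + 4,900 kr = 178,500 kr
  Exemption: 110,000 kr − 20% × (178,500 kr − 80,000 kr) = 110,000 kr − 19,700 kr = 90,300 kr
  Base: 178,500 kr − 90,300 kr = 88,200 kr
  88,200 kr × 19% = 16,758 kr

26,585 kr > 16,758 kr, so the regular tax governs.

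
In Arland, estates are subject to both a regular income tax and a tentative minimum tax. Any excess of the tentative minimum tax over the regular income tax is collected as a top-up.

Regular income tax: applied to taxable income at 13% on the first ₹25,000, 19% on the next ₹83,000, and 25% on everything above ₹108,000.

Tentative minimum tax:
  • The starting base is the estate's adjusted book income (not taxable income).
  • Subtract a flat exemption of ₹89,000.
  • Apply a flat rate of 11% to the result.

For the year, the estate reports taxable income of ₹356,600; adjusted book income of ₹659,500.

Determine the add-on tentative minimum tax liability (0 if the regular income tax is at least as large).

₹0

Tentative minimum tax:
  Base (adjusted book income): ₹659,500
  Less exemption ₹89,000 → base ₹570,500
  ₹570,500 × 11% = ₹62,755

Regular income tax:
  ₹25,000 × 13% = ₹3,250
  ₹83,000 × 19% = ₹15,770
  ₹248,600 × 25% = ₹62,150
  → ₹81,170

₹62,755 ≤ ₹81,170, so no add-on is due.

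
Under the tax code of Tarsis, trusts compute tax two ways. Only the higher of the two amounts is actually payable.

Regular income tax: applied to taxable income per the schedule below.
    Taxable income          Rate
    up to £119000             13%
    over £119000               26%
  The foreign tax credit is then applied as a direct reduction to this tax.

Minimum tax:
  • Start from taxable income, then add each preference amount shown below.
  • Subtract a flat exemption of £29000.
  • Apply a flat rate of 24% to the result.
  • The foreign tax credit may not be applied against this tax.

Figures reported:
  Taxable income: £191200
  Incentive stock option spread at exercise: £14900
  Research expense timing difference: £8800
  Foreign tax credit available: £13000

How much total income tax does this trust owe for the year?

Regular income tax:
  £119000 × 13% = £15470
  £72200 × 26% = £18772
  → £34242
  Less foreign tax credit £13000 → £21242

Minimum tax:
  Adjusted income: £191200 + £14900 + £8800 = £214900
  Less exemption £29000 → base £185900
  £185900 × 24% = £44616

£44616 > £21242, so the minimum tax is the binding amount.

£44616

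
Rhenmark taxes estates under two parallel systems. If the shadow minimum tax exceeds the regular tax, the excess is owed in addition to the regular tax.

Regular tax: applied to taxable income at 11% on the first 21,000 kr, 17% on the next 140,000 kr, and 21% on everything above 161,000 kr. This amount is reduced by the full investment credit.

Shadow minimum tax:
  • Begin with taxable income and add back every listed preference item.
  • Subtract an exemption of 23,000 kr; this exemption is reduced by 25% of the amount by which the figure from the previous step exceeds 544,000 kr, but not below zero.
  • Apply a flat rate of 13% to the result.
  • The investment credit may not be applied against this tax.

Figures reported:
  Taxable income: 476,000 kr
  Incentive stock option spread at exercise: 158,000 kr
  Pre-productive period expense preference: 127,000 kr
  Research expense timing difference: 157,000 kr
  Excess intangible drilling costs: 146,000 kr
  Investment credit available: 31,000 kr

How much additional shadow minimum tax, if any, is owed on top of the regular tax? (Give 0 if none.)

Shadow minimum tax:
  Adjusted income: 476,000 kr + 158,000 kr + 127,000 kr + 157,000 kr + 146,000 kr = 1,064,000 kr
  Exemption: 25% × (1,064,000 kr − 544,000 kr) = 130,000 kr ≥ 23,000 kr, so the exemption is fully phased out
  Base: 1,064,000 kr − 0 kr = 1,064,000 kr
  1,064,000 kr × 13% = 138,320 kr

Regular tax:
  21,000 kr × 11% = 2,310 kr
  140,000 kr × 17% = 23,800 kr
  315,000 kr × 21% = 66,150 kr
  → 92,260 kr
  Less investment credit 31,000 kr → 61,260 kr

Excess of shadow minimum tax over regular tax: 138,320 kr − 61,260 kr = 77,060 kr.

77,060 kr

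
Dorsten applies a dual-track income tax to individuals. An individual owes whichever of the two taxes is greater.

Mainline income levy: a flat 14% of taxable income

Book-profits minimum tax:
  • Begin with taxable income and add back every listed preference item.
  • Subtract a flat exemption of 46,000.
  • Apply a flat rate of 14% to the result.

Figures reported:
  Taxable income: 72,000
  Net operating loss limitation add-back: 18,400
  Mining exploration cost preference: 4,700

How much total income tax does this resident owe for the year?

Mainline income levy:
  72,000 × 14% = 10,080

Book-profits minimum tax:
  Adjusted income: 72,000 + 18,400 + 4,700 = 95,100
  Less exemption 46,000 → base 49,100
  49,100 × 14% = 6,874

10,080 > 6,874, so the mainline income levy governs.

10,080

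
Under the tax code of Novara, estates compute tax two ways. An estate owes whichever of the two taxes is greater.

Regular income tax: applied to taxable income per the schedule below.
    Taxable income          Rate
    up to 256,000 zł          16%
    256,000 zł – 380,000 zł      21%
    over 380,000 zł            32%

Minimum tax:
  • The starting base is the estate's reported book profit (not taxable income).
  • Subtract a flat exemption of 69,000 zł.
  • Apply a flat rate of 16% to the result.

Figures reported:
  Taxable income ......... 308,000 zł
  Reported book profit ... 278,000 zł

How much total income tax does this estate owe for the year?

Minimum tax:
  Base (reported book profit): 278,000 zł
  Less exemption 69,000 zł → base 209,000 zł
  209,000 zł × 16% = 33,440 zł

Regular income tax:
  256,000 zł × 16% = 40,960 zł
  52,000 zł × 21% = 10,920 zł
  → 51,880 zł

51,880 zł > 33,440 zł, so the regular income tax governs.

51,880 zł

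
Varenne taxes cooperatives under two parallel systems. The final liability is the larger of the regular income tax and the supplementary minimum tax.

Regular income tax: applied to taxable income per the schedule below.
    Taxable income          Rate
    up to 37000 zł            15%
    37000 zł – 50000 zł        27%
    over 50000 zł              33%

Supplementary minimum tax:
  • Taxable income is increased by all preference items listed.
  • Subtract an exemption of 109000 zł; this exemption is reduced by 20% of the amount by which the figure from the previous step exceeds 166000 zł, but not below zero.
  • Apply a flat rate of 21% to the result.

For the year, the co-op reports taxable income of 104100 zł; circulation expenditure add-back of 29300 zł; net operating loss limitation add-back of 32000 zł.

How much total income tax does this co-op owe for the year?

26913 zł

Regular income tax:
  37000 zł × 15% = 5550 zł
  13000 zł × 27% = 3510 zł
  54100 zł × 33% = 17853 zł
  → 26913 zł

Supplementary minimum tax:
  Adjusted income: 104100 zł + 29300 zł + 32000 zł = 165400 zł
  Exemption: 165400 zł ≤ 166000 zł, so full 109000 zł applies
  Base: 165400 zł − 109000 zł = 56400 zł
  56400 zł × 21% = 11844 zł

26913 zł > 11844 zł, so the regular income tax governs.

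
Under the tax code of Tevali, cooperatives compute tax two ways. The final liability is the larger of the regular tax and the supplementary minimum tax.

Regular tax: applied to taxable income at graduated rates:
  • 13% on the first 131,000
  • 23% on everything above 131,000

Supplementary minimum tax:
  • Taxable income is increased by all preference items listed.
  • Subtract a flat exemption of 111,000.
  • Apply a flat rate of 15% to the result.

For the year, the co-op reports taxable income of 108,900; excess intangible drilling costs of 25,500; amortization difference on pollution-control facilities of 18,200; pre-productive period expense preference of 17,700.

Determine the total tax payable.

Supplementary minimum tax:
  Adjusted income: 108,900 + 25,500 + 18,200 + 17,700 = 170,300
  Less exemption 111,000 → base 59,300
  59,300 × 15% = 8,895

Regular tax:
  108,900 × 13% = 14,157

14,157 > 8,895, so the regular tax governs.

14,157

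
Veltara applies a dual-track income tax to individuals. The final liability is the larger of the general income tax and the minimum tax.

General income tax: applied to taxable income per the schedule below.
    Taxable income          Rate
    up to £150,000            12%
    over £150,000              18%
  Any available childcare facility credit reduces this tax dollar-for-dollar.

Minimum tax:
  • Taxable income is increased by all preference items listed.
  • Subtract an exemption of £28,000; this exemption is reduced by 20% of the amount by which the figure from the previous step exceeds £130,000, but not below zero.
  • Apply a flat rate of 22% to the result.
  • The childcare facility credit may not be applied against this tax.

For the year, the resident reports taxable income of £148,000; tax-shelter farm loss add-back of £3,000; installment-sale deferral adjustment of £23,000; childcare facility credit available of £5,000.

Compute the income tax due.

Minimum tax:
  Adjusted income: £148,000 + £3,000 + £23,000 = £174,000
  Exemption: £28,000 − 20% × (£174,000 − £130,000) = £28,000 − £8,800 = £19,200
  Base: £174,000 − £19,200 = £154,800
  £154,800 × 22% = £34,056

General income tax:
  £148,000 × 12% = £17,760
  Less childcare facility credit £5,000 → £12,760

£34,056 > £12,760, so the minimum tax is the binding amount.

£34,056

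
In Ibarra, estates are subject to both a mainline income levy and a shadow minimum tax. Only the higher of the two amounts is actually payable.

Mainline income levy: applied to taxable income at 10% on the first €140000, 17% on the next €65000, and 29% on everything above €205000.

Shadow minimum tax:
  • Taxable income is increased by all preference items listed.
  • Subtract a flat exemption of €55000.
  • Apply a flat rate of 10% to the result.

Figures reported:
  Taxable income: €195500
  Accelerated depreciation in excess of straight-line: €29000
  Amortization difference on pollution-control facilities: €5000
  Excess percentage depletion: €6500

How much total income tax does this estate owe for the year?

€23435

Shadow minimum tax:
  Adjusted income: €195500 + €29000 + €5000 + €6500 = €236000
  Less exemption €55000 → base €181000
  €181000 × 10% = €18100

Mainline income levy:
  €140000 × 10% = €14000
  €55500 × 17% = €9435
  → €23435

€23435 > €18100, so the mainline income levy governs.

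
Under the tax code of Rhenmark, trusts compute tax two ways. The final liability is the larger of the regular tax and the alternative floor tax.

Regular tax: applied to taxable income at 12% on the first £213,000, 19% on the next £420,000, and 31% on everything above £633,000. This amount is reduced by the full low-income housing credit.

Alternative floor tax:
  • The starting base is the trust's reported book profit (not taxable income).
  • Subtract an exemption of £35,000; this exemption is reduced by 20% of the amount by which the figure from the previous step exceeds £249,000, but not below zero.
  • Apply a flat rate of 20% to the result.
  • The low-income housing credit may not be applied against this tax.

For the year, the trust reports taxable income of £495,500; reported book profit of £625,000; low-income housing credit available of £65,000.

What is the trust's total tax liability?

£125,000

Regular tax:
  £213,000 × 12% = £25,560
  £282,500 × 19% = £53,675
  → £79,235
  Less low-income housing credit £65,000 → £14,235

Alternative floor tax:
  Base (reported book profit): £625,000
  Exemption: 20% × (£625,000 − £249,000) = £75,200 ≥ £35,000, so the exemption is fully phased out
  Base: £625,000 − £0 = £625,000
  £625,000 × 20% = £125,000

£125,000 > £14,235, so the alternative floor tax is the binding amount.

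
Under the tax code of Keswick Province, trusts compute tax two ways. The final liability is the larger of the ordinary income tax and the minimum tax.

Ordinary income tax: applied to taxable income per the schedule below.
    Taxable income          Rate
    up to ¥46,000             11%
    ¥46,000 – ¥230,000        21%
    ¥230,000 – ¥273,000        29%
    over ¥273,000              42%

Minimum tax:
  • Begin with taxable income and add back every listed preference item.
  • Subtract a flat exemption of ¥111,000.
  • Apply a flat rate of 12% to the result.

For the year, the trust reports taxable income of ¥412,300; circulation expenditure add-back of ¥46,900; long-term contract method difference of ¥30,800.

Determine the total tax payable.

Minimum tax:
  Adjusted income: ¥412,300 + ¥46,900 + ¥30,800 = ¥490,000
  Less exemption ¥111,000 → base ¥379,000
  ¥379,000 × 12% = ¥45,480

Ordinary income tax:
  ¥46,000 × 11% = ¥5,060
  ¥184,000 × 21% = ¥38,640
  ¥43,000 × 29% = ¥12,470
  ¥139,300 × 42% = ¥58,506
  → ¥114,676

¥114,676 > ¥45,480, so the ordinary income tax governs.

¥114,676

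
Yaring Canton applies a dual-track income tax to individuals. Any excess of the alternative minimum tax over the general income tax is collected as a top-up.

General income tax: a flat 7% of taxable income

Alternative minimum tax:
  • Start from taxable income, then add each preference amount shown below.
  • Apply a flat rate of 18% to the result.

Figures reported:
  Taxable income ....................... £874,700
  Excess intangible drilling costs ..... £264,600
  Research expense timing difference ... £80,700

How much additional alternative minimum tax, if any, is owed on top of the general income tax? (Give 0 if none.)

General income tax:
  £874,700 × 7% = £61,229

Alternative minimum tax:
  Adjusted income: £874,700 + £264,600 + £80,700 = £1,220,000
  £1,220,000 × 18% = £219,600

Excess of alternative minimum tax over general income tax: £219,600 − £61,229 = £158,371.

£158,371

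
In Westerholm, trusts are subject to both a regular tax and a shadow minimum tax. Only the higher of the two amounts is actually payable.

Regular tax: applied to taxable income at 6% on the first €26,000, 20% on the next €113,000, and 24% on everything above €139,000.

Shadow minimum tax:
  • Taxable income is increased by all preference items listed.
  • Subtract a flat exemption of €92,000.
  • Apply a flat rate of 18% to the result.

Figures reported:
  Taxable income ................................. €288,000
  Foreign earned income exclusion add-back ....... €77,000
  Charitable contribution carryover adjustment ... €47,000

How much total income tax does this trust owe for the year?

Regular tax:
  €26,000 × 6% = €1,560
  €113,000 × 20% = €22,600
  €149,000 × 24% = €35,760
  → €59,920

Shadow minimum tax:
  Adjusted income: €288,000 + €77,000 + €47,000 = €412,000
  Less exemption €92,000 → base €320,000
  €320,000 × 18% = €57,600

€59,920 > €57,600, so the regular tax governs.

€59,920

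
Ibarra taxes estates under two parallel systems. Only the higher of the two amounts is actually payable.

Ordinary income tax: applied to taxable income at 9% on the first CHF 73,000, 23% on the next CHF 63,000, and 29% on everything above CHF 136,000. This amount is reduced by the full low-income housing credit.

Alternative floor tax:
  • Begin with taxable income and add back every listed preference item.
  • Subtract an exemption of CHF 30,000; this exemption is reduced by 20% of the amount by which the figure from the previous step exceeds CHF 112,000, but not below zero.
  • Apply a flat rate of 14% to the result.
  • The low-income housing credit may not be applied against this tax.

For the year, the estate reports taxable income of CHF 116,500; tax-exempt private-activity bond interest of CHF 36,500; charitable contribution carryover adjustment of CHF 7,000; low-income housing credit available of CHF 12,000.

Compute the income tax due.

CHF 19,544

Ordinary income tax:
  CHF 73,000 × 9% = CHF 6,570
  CHF 43,500 × 23% = CHF 10,005
  → CHF 16,575
  Less low-income housing credit CHF 12,000 → CHF 4,575

Alternative floor tax:
  Adjusted income: CHF 116,500 + CHF 36,500 + CHF 7,000 = CHF 160,000
  Exemption: CHF 30,000 − 20% × (CHF 160,000 − CHF 112,000) = CHF 30,000 − CHF 9,600 = CHF 20,400
  Base: CHF 160,000 − CHF 20,400 = CHF 139,600
  CHF 139,600 × 14% = CHF 19,544

CHF 19,544 > CHF 4,575, so the alternative floor tax is the binding amount.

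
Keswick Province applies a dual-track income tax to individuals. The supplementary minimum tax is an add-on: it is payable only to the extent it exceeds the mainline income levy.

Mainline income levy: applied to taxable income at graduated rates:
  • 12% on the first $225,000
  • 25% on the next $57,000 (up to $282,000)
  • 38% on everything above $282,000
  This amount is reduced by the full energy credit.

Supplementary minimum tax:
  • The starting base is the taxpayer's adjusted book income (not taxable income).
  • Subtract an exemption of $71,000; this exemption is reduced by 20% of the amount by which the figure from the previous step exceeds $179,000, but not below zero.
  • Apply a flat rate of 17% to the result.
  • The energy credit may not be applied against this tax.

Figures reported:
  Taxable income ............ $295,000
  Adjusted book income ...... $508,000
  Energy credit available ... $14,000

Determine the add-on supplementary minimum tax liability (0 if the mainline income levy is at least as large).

$53,286

Mainline income levy:
  $225,000 × 12% = $27,000
  $57,000 × 25% = $14,250
  $13,000 × 38% = $4,940
  → $46,190
  Less energy credit $14,000 → $32,190

Supplementary minimum tax:
  Base (adjusted book income): $508,000
  Exemption: $71,000 − 20% × ($508,000 − $179,000) = $71,000 − $65,800 = $5,200
  Base: $508,000 − $5,200 = $502,800
  $502,800 × 17% = $85,476

Excess of supplementary minimum tax over mainline income levy: $85,476 − $32,190 = $53,286.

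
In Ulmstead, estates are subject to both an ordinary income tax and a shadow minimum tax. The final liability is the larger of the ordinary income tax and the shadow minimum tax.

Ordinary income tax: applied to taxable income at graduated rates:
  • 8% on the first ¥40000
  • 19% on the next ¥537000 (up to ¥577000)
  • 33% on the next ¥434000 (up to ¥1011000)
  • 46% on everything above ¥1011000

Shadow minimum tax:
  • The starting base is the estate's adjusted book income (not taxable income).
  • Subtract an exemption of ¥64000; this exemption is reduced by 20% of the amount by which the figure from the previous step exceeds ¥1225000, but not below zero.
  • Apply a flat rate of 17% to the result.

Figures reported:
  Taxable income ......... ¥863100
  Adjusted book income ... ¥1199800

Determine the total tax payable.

Shadow minimum tax:
  Base (adjusted book income): ¥1199800
  Exemption: ¥1199800 ≤ ¥1225000, so full ¥64000 applies
  Base: ¥1199800 − ¥64000 = ¥1135800
  ¥1135800 × 17% = ¥193086

Ordinary income tax:
  ¥40000 × 8% = ¥3200
  ¥537000 × 19% = ¥102030
  ¥286100 × 33% = ¥94413
  → ¥199643

¥199643 > ¥193086, so the ordinary income tax governs.

¥199643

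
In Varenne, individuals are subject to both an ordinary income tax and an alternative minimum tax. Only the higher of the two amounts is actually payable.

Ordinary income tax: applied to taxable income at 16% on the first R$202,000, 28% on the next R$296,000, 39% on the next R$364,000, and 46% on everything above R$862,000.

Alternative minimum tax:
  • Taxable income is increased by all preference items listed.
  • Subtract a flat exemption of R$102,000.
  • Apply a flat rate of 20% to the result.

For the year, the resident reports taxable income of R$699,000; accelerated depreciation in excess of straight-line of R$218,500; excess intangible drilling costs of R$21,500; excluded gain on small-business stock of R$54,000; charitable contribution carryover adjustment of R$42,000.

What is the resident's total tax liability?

R$193,590

Ordinary income tax:
  R$202,000 × 16% = R$32,320
  R$296,000 × 28% = R$82,880
  R$201,000 × 39% = R$78,390
  → R$193,590

Alternative minimum tax:
  Adjusted income: R$699,000 + R$218,500 + R$21,500 + R$54,000 + R$42,000 = R$1,035,000
  Less exemption R$102,000 → base R$933,000
  R$933,000 × 20% = R$186,600

R$193,590 > R$186,600, so the ordinary income tax governs.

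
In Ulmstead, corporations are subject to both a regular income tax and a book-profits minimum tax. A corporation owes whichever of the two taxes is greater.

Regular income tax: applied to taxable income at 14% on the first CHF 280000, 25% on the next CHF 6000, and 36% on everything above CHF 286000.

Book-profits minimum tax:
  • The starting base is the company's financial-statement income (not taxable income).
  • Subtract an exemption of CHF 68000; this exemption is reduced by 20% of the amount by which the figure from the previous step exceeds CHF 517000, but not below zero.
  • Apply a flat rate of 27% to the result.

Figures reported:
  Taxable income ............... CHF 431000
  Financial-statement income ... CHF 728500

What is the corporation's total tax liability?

Regular income tax:
  CHF 280000 × 14% = CHF 39200
  CHF 6000 × 25% = CHF 1500
  CHF 145000 × 36% = CHF 52200
  → CHF 92900

Book-profits minimum tax:
  Base (financial-statement income): CHF 728500
  Exemption: CHF 68000 − 20% × (CHF 728500 − CHF 517000) = CHF 68000 − CHF 42300 = CHF 25700
  Base: CHF 728500 − CHF 25700 = CHF 702800
  CHF 702800 × 27% = CHF 189756

CHF 189756 > CHF 92900, so the book-profits minimum tax is the binding amount.

CHF 189756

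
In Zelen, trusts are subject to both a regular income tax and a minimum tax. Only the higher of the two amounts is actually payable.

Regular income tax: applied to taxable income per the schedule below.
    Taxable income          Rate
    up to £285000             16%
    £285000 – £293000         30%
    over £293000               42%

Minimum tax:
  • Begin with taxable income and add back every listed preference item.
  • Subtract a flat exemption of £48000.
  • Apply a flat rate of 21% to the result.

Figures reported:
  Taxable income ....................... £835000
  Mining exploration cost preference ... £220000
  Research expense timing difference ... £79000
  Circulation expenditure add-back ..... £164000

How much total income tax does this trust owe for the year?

Minimum tax:
  Adjusted income: £835000 + £220000 + £79000 + £164000 = £1298000
  Less exemption £48000 → base £1250000
  £1250000 × 21% = £262500

Regular income tax:
  £285000 × 16% = £45600
  £8000 × 30% = £2400
  £542000 × 42% = £227640
  → £275640

£275640 > £262500, so the regular income tax governs.

£275640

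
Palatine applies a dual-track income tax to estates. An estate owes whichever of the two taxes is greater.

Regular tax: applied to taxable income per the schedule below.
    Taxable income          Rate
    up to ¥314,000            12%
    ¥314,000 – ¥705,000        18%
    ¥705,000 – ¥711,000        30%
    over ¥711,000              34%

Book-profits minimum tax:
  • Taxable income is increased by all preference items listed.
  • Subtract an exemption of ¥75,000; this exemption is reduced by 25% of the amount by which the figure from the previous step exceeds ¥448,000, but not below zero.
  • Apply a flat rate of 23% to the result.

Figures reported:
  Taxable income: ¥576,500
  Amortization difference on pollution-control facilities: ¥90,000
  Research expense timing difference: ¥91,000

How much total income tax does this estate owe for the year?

¥174,225

Regular tax:
  ¥314,000 × 12% = ¥37,680
  ¥262,500 × 18% = ¥47,250
  → ¥84,930

Book-profits minimum tax:
  Adjusted income: ¥576,500 + ¥90,000 + ¥91,000 = ¥757,500
  Exemption: 25% × (¥757,500 − ¥448,000) = ¥77,375 ≥ ¥75,000, so the exemption is fully phased out
  Base: ¥757,500 − ¥0 = ¥757,500
  ¥757,500 × 23% = ¥174,225

¥174,225 > ¥84,930, so the book-profits minimum tax is the binding amount.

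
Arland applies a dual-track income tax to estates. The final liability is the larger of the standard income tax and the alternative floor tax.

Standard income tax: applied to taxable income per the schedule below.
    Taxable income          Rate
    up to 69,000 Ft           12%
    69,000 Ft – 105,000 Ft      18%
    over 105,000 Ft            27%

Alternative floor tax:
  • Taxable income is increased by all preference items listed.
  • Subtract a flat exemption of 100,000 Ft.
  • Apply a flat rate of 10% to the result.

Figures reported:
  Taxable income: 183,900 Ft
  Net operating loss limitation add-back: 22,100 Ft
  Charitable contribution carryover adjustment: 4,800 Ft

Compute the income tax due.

Standard income tax:
  69,000 Ft × 12% = 8,280 Ft
  36,000 Ft × 18% = 6,480 Ft
  78,900 Ft × 27% = 21,303 Ft
  → 36,063 Ft

Alternative floor tax:
  Adjusted income: 183,900 Ft + 22,100 Ft + 4,800 Ft = 210,800 Ft
  Less exemption 100,000 Ft → base 110,800 Ft
  110,800 Ft × 10% = 11,080 Ft

36,063 Ft > 11,080 Ft, so the standard income tax governs.

36,063 Ft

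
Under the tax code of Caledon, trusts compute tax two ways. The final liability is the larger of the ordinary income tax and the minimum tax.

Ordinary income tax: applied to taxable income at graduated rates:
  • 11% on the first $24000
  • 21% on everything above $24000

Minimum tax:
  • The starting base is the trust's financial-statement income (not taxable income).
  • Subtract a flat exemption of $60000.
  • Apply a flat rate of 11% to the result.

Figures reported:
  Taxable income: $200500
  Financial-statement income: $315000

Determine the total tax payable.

Ordinary income tax:
  $24000 × 11% = $2640
  $176500 × 21% = $37065
  → $39705

Minimum tax:
  Base (financial-statement income): $315000
  Less exemption $60000 → base $255000
  $255000 × 11% = $28050

$39705 > $28050, so the ordinary income tax governs.

$39705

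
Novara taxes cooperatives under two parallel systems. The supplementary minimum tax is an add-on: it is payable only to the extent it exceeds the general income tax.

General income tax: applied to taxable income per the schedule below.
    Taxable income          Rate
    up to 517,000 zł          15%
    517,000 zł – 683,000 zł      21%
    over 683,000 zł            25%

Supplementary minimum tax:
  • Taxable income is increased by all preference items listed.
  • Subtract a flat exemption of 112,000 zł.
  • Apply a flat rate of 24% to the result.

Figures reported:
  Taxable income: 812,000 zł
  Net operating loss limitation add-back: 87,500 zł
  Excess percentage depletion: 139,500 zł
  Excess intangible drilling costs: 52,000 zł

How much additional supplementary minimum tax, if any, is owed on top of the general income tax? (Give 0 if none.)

Supplementary minimum tax:
  Adjusted income: 812,000 zł + 87,500 zł + 139,500 zł + 52,000 zł = 1,091,000 zł
  Less exemption 112,000 zł → base 979,000 zł
  979,000 zł × 24% = 234,960 zł

General income tax:
  517,000 zł × 15% = 77,550 zł
  166,000 zł × 21% = 34,860 zł
  129,000 zł × 25% = 32,250 zł
  → 144,660 zł

Excess of supplementary minimum tax over general income tax: 234,960 zł − 144,660 zł = 90,300 zł.

90,300 zł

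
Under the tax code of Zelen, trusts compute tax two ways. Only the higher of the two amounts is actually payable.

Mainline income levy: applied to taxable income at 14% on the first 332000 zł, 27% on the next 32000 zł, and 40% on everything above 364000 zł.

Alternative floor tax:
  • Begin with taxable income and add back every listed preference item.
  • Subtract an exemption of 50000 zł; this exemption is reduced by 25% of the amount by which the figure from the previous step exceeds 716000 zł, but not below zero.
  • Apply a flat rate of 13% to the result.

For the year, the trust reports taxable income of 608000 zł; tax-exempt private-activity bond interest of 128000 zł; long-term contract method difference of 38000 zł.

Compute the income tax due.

Mainline income levy:
  332000 zł × 14% = 46480 zł
  32000 zł × 27% = 8640 zł
  244000 zł × 40% = 97600 zł
  → 152720 zł

Alternative floor tax:
  Adjusted income: 608000 zł + 128000 zł + 38000 zł = 774000 zł
  Exemption: 50000 zł − 25% × (774000 zł − 716000 zł) = 50000 zł − 14500 zł = 35500 zł
  Base: 774000 zł − 35500 zł = 738500 zł
  738500 zł × 13% = 96005 zł

152720 zł > 96005 zł, so the mainline income levy governs.

152720 zł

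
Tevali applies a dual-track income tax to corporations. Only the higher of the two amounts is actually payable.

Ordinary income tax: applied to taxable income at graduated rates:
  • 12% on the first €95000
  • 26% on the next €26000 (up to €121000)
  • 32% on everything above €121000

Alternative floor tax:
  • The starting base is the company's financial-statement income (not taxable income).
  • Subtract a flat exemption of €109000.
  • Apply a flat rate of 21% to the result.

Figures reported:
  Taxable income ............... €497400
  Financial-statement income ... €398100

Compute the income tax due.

Alternative floor tax:
  Base (financial-statement income): €398100
  Less exemption €109000 → base €289100
  €289100 × 21% = €60711

Ordinary income tax:
  €95000 × 12% = €11400
  €26000 × 26% = €6760
  €376400 × 32% = €120448
  → €138608

€138608 > €60711, so the ordinary income tax governs.

€138608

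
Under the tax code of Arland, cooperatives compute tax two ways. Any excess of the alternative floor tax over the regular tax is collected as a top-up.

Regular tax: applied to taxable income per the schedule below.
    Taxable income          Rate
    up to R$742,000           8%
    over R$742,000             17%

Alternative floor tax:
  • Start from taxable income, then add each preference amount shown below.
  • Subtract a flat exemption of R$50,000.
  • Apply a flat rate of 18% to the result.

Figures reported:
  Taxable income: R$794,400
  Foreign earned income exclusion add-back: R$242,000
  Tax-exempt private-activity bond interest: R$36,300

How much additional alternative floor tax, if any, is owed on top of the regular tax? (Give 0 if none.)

Regular tax:
  R$742,000 × 8% = R$59,360
  R$52,400 × 17% = R$8,908
  → R$68,268

Alternative floor tax:
  Adjusted income: R$794,400 + R$242,000 + R$36,300 = R$1,072,700
  Less exemption R$50,000 → base R$1,022,700
  R$1,022,700 × 18% = R$184,086

Excess of alternative floor tax over regular tax: R$184,086 − R$68,268 = R$115,818.

R$115,818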